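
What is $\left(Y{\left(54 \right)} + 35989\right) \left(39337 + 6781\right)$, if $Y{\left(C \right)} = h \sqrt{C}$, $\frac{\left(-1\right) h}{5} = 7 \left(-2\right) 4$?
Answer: $1659740702 + 38739120 \sqrt{6} \approx 1.7546 \cdot 10^{9}$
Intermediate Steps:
$h = 280$ ($h = - 5 \cdot 7 \left(-2\right) 4 = - 5 \left(\left(-14\right) 4\right) = \left(-5\right) \left(-56\right) = 280$)
$Y{\left(C \right)} = 280 \sqrt{C}$
$\left(Y{\left(54 \right)} + 35989\right) \left(39337 + 6781\right) = \left(280 \sqrt{54} + 35989\right) \left(39337 + 6781\right) = \left(280 \cdot 3 \sqrt{6} + 35989\right) 46118 = \left(840 \sqrt{6} + 35989\right) 46118 = \left(35989 + 840 \sqrt{6}\right) 46118 = 1659740702 + 38739120 \sqrt{6}$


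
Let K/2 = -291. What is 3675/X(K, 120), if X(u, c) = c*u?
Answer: -245/4656 ≈ -0.052620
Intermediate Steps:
K = -582 (K = 2*(-291) = -582)
3675/X(K, 120) = 3675/((120*(-582))) = 3675/(-69840) = 3675*(-1/69840) = -245/4656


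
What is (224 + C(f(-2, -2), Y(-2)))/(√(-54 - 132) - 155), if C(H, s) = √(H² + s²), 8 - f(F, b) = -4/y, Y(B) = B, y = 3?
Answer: -1120/781 - 10*√205/2343 - 224*I*√186/24211 - 2*I*√38130/72633 ≈ -1.4952 - 0.13156*I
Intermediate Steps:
f(F, b) = 28/3 (f(F, b) = 8 - (-4)/3 = 8 - 1*(-4/3) = 8 + 4/3 = 28/3)
(224 + C(f(-2, -2), Y(-2)))/(√(-54 - 132) - 155) = (224 + √((28/3)² + (-2)²))/(√(-54 - 132) - 155) = (224 + √(784/9 + 4))/(√(-186) - 155) = (224 + √(820/9))/(I*√186 - 155) = (224 + 2*√205/3)/(-155 + I*√186)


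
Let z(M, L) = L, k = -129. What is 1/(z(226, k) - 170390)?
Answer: -1/170519 ≈ -5.8645e-6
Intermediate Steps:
1/(z(226, k) - 170390) = 1/(-129 - 170390) = 1/(-170519) = -1/170519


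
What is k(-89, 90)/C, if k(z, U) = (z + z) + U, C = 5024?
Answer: -11/628 ≈ -0.017516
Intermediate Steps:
k(z, U) = U + 2*z (k(z, U) = 2*z + U = U + 2*z)
k(-89, 90)/C = (90 + 2*(-89))/5024 = (90 - 178)*(1/5024) = -88*1/5024 = -11/628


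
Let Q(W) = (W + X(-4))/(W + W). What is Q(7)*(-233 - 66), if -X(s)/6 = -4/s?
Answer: -299/14 ≈ -21.357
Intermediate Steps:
X(s) = 24/s (X(s) = -(-24)/s = 24/s)
Q(W) = (-6 + W)/(2*W) (Q(W) = (W + 24/(-4))/(W + W) = (W + 24*(-¼))/((2*W)) = (W - 6)*(1/(2*W)) = (-6 + W)*(1/(2*W)) = (-6 + W)/(2*W))
Q(7)*(-233 - 66) = ((½)*(-6 + 7)/7)*(-233 - 66) = ((½)*(⅐)*1)*(-299) = (1/14)*(-299) = -299/14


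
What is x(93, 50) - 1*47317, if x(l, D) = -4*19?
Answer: -47393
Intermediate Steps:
x(l, D) = -76
x(93, 50) - 1*47317 = -76 - 1*47317 = -76 - 47317 = -47393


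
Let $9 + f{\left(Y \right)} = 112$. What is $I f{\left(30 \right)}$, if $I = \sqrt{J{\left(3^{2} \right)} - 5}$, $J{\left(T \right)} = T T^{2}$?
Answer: $206 \sqrt{181} \approx 2771.4$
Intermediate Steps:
$J{\left(T \right)} = T^{3}$
$f{\left(Y \right)} = 103$ ($f{\left(Y \right)} = -9 + 112 = 103$)
$I = 2 \sqrt{181}$ ($I = \sqrt{\left(3^{2}\right)^{3} - 5} = \sqrt{9^{3} - 5} = \sqrt{729 - 5} = \sqrt{724} = 2 \sqrt{181} \approx 26.907$)
$I f{\left(30 \right)} = 2 \sqrt{181} \cdot 103 = 206 \sqrt{181}$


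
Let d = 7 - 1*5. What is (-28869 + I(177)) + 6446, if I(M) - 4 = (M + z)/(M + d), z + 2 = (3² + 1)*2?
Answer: -4012806/179 ≈ -22418.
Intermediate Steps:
z = 18 (z = -2 + (3² + 1)*2 = -2 + (9 + 1)*2 = -2 + 10*2 = -2 + 20 = 18)
d = 2 (d = 7 - 5 = 2)
I(M) = 4 + (18 + M)/(2 + M) (I(M) = 4 + (M + 18)/(M + 2) = 4 + (18 + M)/(2 + M))
(-28869 + I(177)) + 6446 = (-28869 + (26 + 5*177)/(2 + 177)) + 6446 = (-28869 + (26 + 885)/179) + 6446 = (-28869 + (1/179)*911) + 6446 = (-28869 + 911/179) + 6446 = -5166640/179 + 6446 = -4012806/179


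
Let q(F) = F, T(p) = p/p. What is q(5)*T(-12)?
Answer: 5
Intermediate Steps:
T(p) = 1
q(5)*T(-12) = 5*1 = 5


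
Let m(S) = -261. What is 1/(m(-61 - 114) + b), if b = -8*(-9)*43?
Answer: 1/2835 ≈ 0.00035273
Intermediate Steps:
b = 3096 (b = 72*43 = 3096)
1/(m(-61 - 114) + b) = 1/(-261 + 3096) = 1/2835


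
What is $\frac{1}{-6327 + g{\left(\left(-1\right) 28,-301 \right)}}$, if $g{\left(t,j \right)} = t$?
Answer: $- \frac{1}{6355} \approx -0.00015736$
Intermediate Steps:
$\frac{1}{-6327 + g{\left(\left(-1\right) 28,-301 \right)}} = \frac{1}{-6327 - 28} = \frac{1}{-6355} = - \frac{1}{6355}$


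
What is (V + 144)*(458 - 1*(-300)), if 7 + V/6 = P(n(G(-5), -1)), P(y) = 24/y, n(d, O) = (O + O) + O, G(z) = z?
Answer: 40932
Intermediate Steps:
n(d, O) = 3*O (n(d, O) = 2*O + O = 3*O)
V = -90 (V = -42 + 6*(24/((3*(-1)))) = -42 + 6*(24/(-3)) = -42 + 6*(24*(-⅓)) = -42 + 6*(-8) = -42 - 48 = -90)
(V + 144)*(458 - 1*(-300)) = (-90 + 144)*(458 - 1*(-300)) = 54*(458 + 300) = 54*758 = 40932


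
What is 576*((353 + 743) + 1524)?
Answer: 1509120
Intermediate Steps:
576*((353 + 743) + 1524) = 576*(1096 + 1524) = 576*2620 = 1509120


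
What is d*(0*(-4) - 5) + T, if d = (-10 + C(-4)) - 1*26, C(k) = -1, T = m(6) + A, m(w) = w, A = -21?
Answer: 170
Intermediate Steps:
T = -15 (T = 6 - 21 = -15)
d = -37 (d = (-10 - 1) - 1*26 = -11 - 26 = -37)
d*(0*(-4) - 5) + T = -37*(0*(-4) - 5) - 15 = -37*(0 - 5) - 15 = -37*(-5) - 15 = 185 - 15 = 170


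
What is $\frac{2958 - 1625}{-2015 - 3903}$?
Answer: $- \frac{1333}{5918} \approx -0.22524$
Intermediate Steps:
$\frac{2958 - 1625}{-2015 - 3903} = \frac{1333}{-2015 - 3903} = \frac{1333}{-5918} = 1333 \left(- \frac{1}{5918}\right) = - \frac{1333}{5918}$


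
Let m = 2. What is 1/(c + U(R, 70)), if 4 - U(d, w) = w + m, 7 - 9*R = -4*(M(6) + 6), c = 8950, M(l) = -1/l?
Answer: 1/8882 ≈ 0.00011259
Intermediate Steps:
R = 91/27 (R = 7/9 - (-4)*(-1/6 + 6)/9 = 7/9 - (-4)*35/(9*6) = 7/9 - 1/9*(-70/3) = 7/9 + 70/27 = 91/27 ≈ 3.3704)
U(d, w) = 2 - w (U(d, w) = 4 - (w + 2) = 4 - (2 + w) = 4 + (-2 - w) = 2 - w)
1/(c + U(R, 70)) = 1/(8950 + (2 - 1*70)) = 1/(8950 + (2 - 70)) = 1/(8950 - 68) = 1/8882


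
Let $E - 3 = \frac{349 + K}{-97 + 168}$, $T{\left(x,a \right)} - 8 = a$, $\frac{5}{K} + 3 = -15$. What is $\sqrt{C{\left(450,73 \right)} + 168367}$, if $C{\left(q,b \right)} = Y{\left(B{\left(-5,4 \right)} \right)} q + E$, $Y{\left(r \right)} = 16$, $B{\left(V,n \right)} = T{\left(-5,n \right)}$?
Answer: $\frac{\sqrt{31862632654}}{426} \approx 419.02$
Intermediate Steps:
$K = - \frac{5}{18}$ ($K = \frac{5}{-3 - 15} = \frac{5}{-18} = 5 \left(- \frac{1}{18}\right) = - \frac{5}{18} \approx -0.27778$)
$T{\left(x,a \right)} = 8 + a$
$B{\left(V,n \right)} = 8 + n$
$E = \frac{10111}{1278}$ ($E = 3 + \frac{349 - \frac{5}{18}}{-97 + 168} = 3 + \frac{6277}{18 \cdot 71} = 3 + \frac{6277}{18} \cdot \frac{1}{71} = 3 + \frac{6277}{1278} = \frac{10111}{1278} \approx 7.9116$)
$C{\left(q,b \right)} = \frac{10111}{1278} + 16 q$ ($C{\left(q,b \right)} = 16 q + \frac{10111}{1278} = \frac{10111}{1278} + 16 q$)
$\sqrt{C{\left(450,73 \right)} + 168367} = \sqrt{\left(\frac{10111}{1278} + 16 \cdot 450\right) + 168367} = \sqrt{\left(\frac{10111}{1278} + 7200\right) + 168367} = \sqrt{\frac{9211711}{1278} + 168367} = \sqrt{\frac{224384737}{1278}} = \frac{\sqrt{31862632654}}{426}$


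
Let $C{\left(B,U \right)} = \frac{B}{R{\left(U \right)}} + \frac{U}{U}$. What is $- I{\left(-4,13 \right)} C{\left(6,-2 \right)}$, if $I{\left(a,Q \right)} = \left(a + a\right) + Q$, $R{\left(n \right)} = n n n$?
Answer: $- \frac{5}{4} \approx -1.25$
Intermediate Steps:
$R{\left(n \right)} = n^{3}$ ($R{\left(n \right)} = n^{2} n = n^{3}$)
$I{\left(a,Q \right)} = Q + 2 a$ ($I{\left(a,Q \right)} = 2 a + Q = Q + 2 a$)
$C{\left(B,U \right)} = 1 + \frac{B}{U^{3}}$ ($C{\left(B,U \right)} = \frac{B}{U^{3}} + \frac{U}{U} = \frac{B}{U^{3}} + 1 = 1 + \frac{B}{U^{3}}$)
$- I{\left(-4,13 \right)} C{\left(6,-2 \right)} = - \left(13 + 2 \left(-4\right)\right) \left(1 + \frac{6}{-8}\right) = - \left(13 - 8\right) \left(1 + 6 \left(- \frac{1}{8}\right)\right) = - 5 \left(1 - \frac{3}{4}\right) = - \frac{5}{4}$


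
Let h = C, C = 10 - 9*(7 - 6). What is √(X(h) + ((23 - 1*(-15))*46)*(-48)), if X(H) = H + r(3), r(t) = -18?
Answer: I*√83921 ≈ 289.69*I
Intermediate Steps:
C = 1 (C = 10 - 9*1 = 10 - 9 = 1)
h = 1
X(H) = -18 + H (X(H) = H - 18 = -18 + H)
√(X(h) + ((23 - 1*(-15))*46)*(-48)) = √((-18 + 1) + ((23 - 1*(-15))*46)*(-48)) = √(-17 + ((23 + 15)*46)*(-48)) = √(-17 + (38*46)*(-48)) = √(-17 + 1748*(-48)) = √(-17 - 83904) = √(-83921) = I*√83921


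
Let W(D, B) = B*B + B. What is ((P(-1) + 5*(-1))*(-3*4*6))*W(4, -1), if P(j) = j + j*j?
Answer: 0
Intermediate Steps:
W(D, B) = B + B**2 (W(D, B) = B**2 + B = B + B**2)
P(j) = j + j**2
((P(-1) + 5*(-1))*(-3*4*6))*W(4, -1) = ((-(1 - 1) + 5*(-1))*(-3*4*6))*(-(1 - 1)) = ((-1*0 - 5)*(-12*6))*(-1*0) = ((0 - 5)*(-72))*0 = -5*(-72)*0 = 360*0 = 0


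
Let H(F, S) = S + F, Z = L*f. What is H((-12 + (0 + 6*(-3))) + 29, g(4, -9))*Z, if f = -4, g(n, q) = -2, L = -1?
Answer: -12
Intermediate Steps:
Z = 4 (Z = -1*(-4) = 4)
H(F, S) = F + S
H((-12 + (0 + 6*(-3))) + 29, g(4, -9))*Z = (((-12 + (0 + 6*(-3))) + 29) - 2)*4 = (((-12 + (0 - 18)) + 29) - 2)*4 = (((-12 - 18) + 29) - 2)*4 = ((-30 + 29) - 2)*4 = (-1 - 2)*4 = -3*4 = -12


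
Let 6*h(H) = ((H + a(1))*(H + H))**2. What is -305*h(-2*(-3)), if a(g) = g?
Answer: -358680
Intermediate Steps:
h(H) = 2*H**2*(1 + H)**2/3 (h(H) = ((H + 1)*(H + H))**2/6 = ((1 + H)*(2*H))**2/6 = (2*H*(1 + H))**2/6 = (4*H**2*(1 + H)**2)/6 = 2*H**2*(1 + H)**2/3)
-305*h(-2*(-3)) = -610*(-2*(-3))**2*(1 - 2*(-3))**2/3 = -610*6**2*(1 + 6)**2/3 = -610*36*7**2/3 = -610*36*49/3 = -305*1176 = -358680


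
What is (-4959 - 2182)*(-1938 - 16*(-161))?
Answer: -4555958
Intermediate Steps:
(-4959 - 2182)*(-1938 - 16*(-161)) = -7141*(-1938 + 2576) = -7141*638 = -4555958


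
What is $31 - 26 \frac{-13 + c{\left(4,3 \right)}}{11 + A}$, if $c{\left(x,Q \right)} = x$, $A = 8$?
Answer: $\frac{823}{19} \approx 43.316$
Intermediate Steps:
$31 - 26 \frac{-13 + c{\left(4,3 \right)}}{11 + A} = 31 - 26 \frac{-13 + 4}{11 + 8} = 31 - 26 \left(- \frac{9}{19}\right) = 31 - 26 \left(\left(-9\right) \frac{1}{19}\right) = 31 - - \frac{234}{19} = 31 + \frac{234}{19} = \frac{823}{19}$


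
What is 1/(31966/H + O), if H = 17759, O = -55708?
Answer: -17759/989286406 ≈ -1.7951e-5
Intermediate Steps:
1/(31966/H + O) = 1/(31966/17759 - 55708) = 1/(-989286406/17759) = -17759/989286406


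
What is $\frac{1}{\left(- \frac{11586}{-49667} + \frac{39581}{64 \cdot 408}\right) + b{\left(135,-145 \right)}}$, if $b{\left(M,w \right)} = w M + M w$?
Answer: $- \frac{1296904704}{50771550758441} \approx -2.5544 \cdot 10^{-5}$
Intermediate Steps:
$b{\left(M,w \right)} = 2 M w$ ($b{\left(M,w \right)} = M w + M w = 2 M w$)
$\frac{1}{\left(- \frac{11586}{-49667} + \frac{39581}{64 \cdot 408}\right) + b{\left(135,-145 \right)}} = \frac{1}{\left(- \frac{11586}{-49667} + \frac{39581}{64 \cdot 408}\right) + 2 \cdot 135 \left(-145\right)} = \frac{1}{\left(\left(-11586\right) \left(- \frac{1}{49667}\right) + \frac{39581}{26112}\right) - 39150} = \frac{1}{\left(\frac{11586}{49667} + 39581 \cdot \frac{1}{26112}\right) - 39150} = \frac{1}{\left(\frac{11586}{49667} + \frac{39581}{26112}\right) - 39150} = \frac{1}{\frac{2268403159}{1296904704} - 39150} = \frac{1}{- \frac{50771550758441}{1296904704}} = - \frac{1296904704}{50771550758441}$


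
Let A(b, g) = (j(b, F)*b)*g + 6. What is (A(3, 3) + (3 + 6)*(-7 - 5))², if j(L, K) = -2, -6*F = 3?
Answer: 14400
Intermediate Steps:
F = -½ (F = -⅙*3 = -½ ≈ -0.50000)
A(b, g) = 6 - 2*b*g (A(b, g) = (-2*b)*g + 6 = -2*b*g + 6 = 6 - 2*b*g)
(A(3, 3) + (3 + 6)*(-7 - 5))² = ((6 - 2*3*3) + (3 + 6)*(-7 - 5))² = ((6 - 18) + 9*(-12))² = (-12 - 108)² = (-120)² = 14400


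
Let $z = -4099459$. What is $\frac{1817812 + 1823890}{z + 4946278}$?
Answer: $\frac{3641702}{846819} \approx 4.3004$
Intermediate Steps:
$\frac{1817812 + 1823890}{z + 4946278} = \frac{1817812 + 1823890}{-4099459 + 4946278} = \frac{3641702}{846819}$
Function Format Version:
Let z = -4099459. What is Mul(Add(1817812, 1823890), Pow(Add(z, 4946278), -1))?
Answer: Rational(3641702, 846819) ≈ 4.3004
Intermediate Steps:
Mul(Add(1817812, 1823890), Pow(Add(z, 4946278), -1)) = Mul(Add(1817812, 1823890), Pow(Add(-4099459, 4946278), -1)) = Mul(3641702, Pow(846819, -1)) = Mul(3641702, Rational(1, 846819)) = Rational(3641702, 846819)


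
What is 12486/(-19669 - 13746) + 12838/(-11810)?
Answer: -57644143/39463115 ≈ -1.4607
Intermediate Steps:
12486/(-19669 - 13746) + 12838/(-11810) = 12486/(-33415) + 12838*(-1/11810) = 12486*(-1/33415) - 6419/5905 = -12486/33415 - 6419/5905 = -57644143/39463115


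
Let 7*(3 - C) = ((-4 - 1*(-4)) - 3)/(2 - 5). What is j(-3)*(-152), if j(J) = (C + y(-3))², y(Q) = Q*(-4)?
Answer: -1644032/49 ≈ -33552.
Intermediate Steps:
C = 20/7 (C = 3 - ((-4 - 1*(-4)) - 3)/(7*(2 - 5)) = 3 - ((-4 + 4) - 3)/(7*(-3)) = 3 - (0 - 3)*(-1)/(7*3) = 3 - (-3)*(-1)/(7*3) = 3 - ⅐*1 = 3 - ⅐ = 20/7 ≈ 2.8571)
y(Q) = -4*Q
j(J) = 10816/49 (j(J) = (20/7 - 4*(-3))² = (20/7 + 12)² = (104/7)² = 10816/49)
j(-3)*(-152) = (10816/49)*(-152) = -1644032/49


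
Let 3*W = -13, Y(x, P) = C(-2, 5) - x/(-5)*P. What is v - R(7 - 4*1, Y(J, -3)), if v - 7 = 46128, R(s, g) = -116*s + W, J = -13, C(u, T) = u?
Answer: 139462/3 ≈ 46487.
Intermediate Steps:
Y(x, P) = -2 + P*x/5 (Y(x, P) = -2 - x/(-5)*P = -2 - x*(-⅕)*P = -2 - (-x/5)*P = -2 - (-1)*P*x/5 = -2 + P*x/5)
W = -13/3 (W = (⅓)*(-13) = -13/3 ≈ -4.3333)
R(s, g) = -13/3 - 116*s (R(s, g) = -116*s - 13/3 = -13/3 - 116*s)
v = 46135 (v = 7 + 46128 = 46135)
v - R(7 - 4*1, Y(J, -3)) = 46135 - (-13/3 - 116*(7 - 4*1)) = 46135 - (-13/3 - 116*(7 - 4)) = 46135 - (-13/3 - 116*3) = 46135 - (-13/3 - 348) = 46135 - 1*(-1057/3) = 46135 + 1057/3 = 139462/3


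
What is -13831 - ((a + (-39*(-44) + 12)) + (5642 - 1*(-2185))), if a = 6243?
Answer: -29629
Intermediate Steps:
-13831 - ((a + (-39*(-44) + 12)) + (5642 - 1*(-2185))) = -13831 - ((6243 + (-39*(-44) + 12)) + (5642 - 1*(-2185))) = -13831 - ((6243 + (1716 + 12)) + (5642 + 2185)) = -13831 - ((6243 + 1728) + 7827) = -13831 - (7971 + 7827) = -13831 - 1*15798 = -13831 - 15798 = -29629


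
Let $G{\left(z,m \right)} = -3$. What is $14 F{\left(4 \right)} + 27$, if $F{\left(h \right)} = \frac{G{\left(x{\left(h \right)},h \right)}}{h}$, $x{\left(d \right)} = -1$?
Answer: $\frac{33}{2} \approx 16.5$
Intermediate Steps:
$F{\left(h \right)} = - \frac{3}{h}$
$14 F{\left(4 \right)} + 27 = 14 \left(- \frac{3}{4}\right) + 27 = - \frac{21}{2} + 27 = \frac{33}{2}$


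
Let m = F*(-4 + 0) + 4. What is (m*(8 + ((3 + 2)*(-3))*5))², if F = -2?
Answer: 646416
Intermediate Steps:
m = 12 (m = -2*(-4 + 0) + 4 = -2*(-4) + 4 = 8 + 4 = 12)
(m*(8 + ((3 + 2)*(-3))*5))² = (12*(8 + ((3 + 2)*(-3))*5))² = (12*(8 + (5*(-3))*5))² = (12*(8 - 15*5))² = (12*(8 - 75))² = (12*(-67))² = (-804)² = 646416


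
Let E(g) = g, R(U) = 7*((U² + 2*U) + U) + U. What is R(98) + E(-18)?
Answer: 69366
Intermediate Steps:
R(U) = 7*U² + 22*U (R(U) = 7*(U² + 3*U) + U = (7*U² + 21*U) + U = 7*U² + 22*U)
R(98) + E(-18) = 98*(22 + 7*98) - 18 = 98*(22 + 686) - 18 = 98*708 - 18 = 69384 - 18 = 69366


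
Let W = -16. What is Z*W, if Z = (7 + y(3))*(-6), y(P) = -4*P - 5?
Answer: -960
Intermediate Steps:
y(P) = -5 - 4*P
Z = 60 (Z = (7 + (-5 - 4*3))*(-6) = (7 + (-5 - 12))*(-6) = (7 - 17)*(-6) = -10*(-6) = 60)
Z*W = 60*(-16) = -960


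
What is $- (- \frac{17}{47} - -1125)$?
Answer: $- \frac{52858}{47} \approx -1124.6$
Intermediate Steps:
$- (- \frac{17}{47} - -1125) = - (\left(-17\right) \frac{1}{47} + 1125) = - (- \frac{17}{47} + 1125) = \left(-1\right) \frac{52858}{47} = - \frac{52858}{47}$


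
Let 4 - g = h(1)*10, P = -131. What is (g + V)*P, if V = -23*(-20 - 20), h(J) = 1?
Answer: -119734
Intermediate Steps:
g = -6 (g = 4 - 10 = -6)
V = 920 (V = -23*(-40) = 920)
(g + V)*P = (-6 + 920)*(-131) = 914*(-131) = -119734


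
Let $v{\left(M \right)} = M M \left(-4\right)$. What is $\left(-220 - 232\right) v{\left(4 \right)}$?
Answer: $28928$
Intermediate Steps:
$v{\left(M \right)} = - 4 M^{2}$ ($v{\left(M \right)} = M^{2} \left(-4\right) = - 4 M^{2}$)
$\left(-220 - 232\right) v{\left(4 \right)} = \left(-220 - 232\right) \left(- 4 \cdot 4^{2}\right) = - 452 \left(\left(-4\right) 16\right) = \left(-452\right) \left(-64\right) = 28928$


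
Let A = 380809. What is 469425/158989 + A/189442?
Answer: 13588477541/2738108558 ≈ 4.9627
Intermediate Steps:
469425/158989 + A/189442 = 469425/158989 + 380809/189442 = 469425*(1/158989) + 380809*(1/189442) = 469425/158989 + 34619/17222 = 13588477541/2738108558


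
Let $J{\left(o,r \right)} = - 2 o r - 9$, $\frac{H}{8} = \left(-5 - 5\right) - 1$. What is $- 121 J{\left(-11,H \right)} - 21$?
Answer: $235324$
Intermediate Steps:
$H = -88$ ($H = 8 \left(\left(-5 - 5\right) - 1\right) = 8 \left(-10 - 1\right) = 8 \left(-11\right) = -88$)
$J{\left(o,r \right)} = -9 - 2 o r$ ($J{\left(o,r \right)} = - 2 o r - 9 = -9 - 2 o r$)
$- 121 J{\left(-11,H \right)} - 21 = - 121 \left(-9 - \left(-22\right) \left(-88\right)\right) - 21 = - 121 \left(-9 - 1936\right) - 21 = \left(-121\right) \left(-1945\right) - 21 = 235345 - 21 = 235324$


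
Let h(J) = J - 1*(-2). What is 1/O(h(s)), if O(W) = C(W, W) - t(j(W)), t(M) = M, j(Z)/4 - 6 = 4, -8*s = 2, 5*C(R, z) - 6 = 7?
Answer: -5/187 ≈ -0.026738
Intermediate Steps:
C(R, z) = 13/5 (C(R, z) = 6/5 + (⅕)*7 = 6/5 + 7/5 = 13/5)
s = -¼ (s = -⅛*2 = -¼ ≈ -0.25000)
j(Z) = 40 (j(Z) = 24 + 4*4 = 24 + 16 = 40)
h(J) = 2 + J (h(J) = J + 2 = 2 + J)
O(W) = -187/5 (O(W) = 13/5 - 1*40 = 13/5 - 40 = -187/5)
1/O(h(s)) = 1/(-187/5) = -5/187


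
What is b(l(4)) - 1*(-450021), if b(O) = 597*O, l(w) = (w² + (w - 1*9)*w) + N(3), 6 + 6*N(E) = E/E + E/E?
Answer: 447235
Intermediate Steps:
N(E) = -⅔ (N(E) = -1 + (E/E + E/E)/6 = -1 + (1 + 1)/6 = -1 + (⅙)*2 = -1 + ⅓ = -⅔)
l(w) = -⅔ + w² + w*(-9 + w) (l(w) = (w² + (w - 1*9)*w) - ⅔ = (w² + (w - 9)*w) - ⅔ = (w² + (-9 + w)*w) - ⅔ = (w² + w*(-9 + w)) - ⅔ = -⅔ + w² + w*(-9 + w))
b(l(4)) - 1*(-450021) = 597*(-⅔ - 9*4 + 2*4²) - 1*(-450021) = 597*(-⅔ - 36 + 2*16) + 450021 = 597*(-⅔ - 36 + 32) + 450021 = 597*(-14/3) + 450021 = -2786 + 450021 = 447235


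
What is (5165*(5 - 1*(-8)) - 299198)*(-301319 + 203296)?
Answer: 22746531219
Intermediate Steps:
(5165*(5 - 1*(-8)) - 299198)*(-301319 + 203296) = (5165*(5 + 8) - 299198)*(-98023) = (5165*13 - 299198)*(-98023) = (67145 - 299198)*(-98023) = -232053*(-98023) = 22746531219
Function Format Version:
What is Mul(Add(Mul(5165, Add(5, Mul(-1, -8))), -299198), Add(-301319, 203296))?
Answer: 22746531219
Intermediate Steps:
Mul(Add(Mul(5165, Add(5, Mul(-1, -8))), -299198), Add(-301319, 203296)) = Mul(Add(Mul(5165, Add(5, 8)), -299198), -98023) = Mul(Add(Mul(5165, 13), -299198), -98023) = Mul(Add(67145, -299198), -98023) = Mul(-232053, -98023) = 22746531219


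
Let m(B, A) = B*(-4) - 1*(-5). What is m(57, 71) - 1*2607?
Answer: -2830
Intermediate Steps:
m(B, A) = 5 - 4*B (m(B, A) = -4*B + 5 = 5 - 4*B)
m(57, 71) - 1*2607 = (5 - 4*57) - 1*2607 = (5 - 228) - 2607 = -223 - 2607 = -2830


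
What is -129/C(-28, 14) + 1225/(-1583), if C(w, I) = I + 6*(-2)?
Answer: -206657/3166 ≈ -65.274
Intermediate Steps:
C(w, I) = -12 + I (C(w, I) = I - 12 = -12 + I)
-129/C(-28, 14) + 1225/(-1583) = -129/(-12 + 14) + 1225/(-1583) = -129/2 + 1225*(-1/1583) = -129*½ - 1225/1583 = -129/2 - 1225/1583 = -206657/3166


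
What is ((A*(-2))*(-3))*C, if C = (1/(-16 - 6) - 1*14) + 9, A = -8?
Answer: 2664/11 ≈ 242.18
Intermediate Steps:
C = -111/22 (C = (1/(-22) - 14) + 9 = (-1/22 - 14) + 9 = -309/22 + 9 = -111/22 ≈ -5.0455)
((A*(-2))*(-3))*C = (-8*(-2)*(-3))*(-111/22) = (16*(-3))*(-111/22) = -48*(-111/22) = 2664/11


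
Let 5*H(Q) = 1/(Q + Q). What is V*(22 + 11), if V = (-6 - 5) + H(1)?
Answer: -3597/10 ≈ -359.70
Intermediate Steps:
H(Q) = 1/(10*Q) (H(Q) = 1/(5*(Q + Q)) = 1/(5*((2*Q))) = (1/(2*Q))/5 = 1/(10*Q))
V = -109/10 (V = (-6 - 5) + (1/10)/1 = -11 + (1/10)*1 = -11 + 1/10 = -109/10 ≈ -10.900)
V*(22 + 11) = -109*(22 + 11)/10 = -109/10*33 = -3597/10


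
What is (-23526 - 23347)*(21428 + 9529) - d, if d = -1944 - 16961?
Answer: -1451028556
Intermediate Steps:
d = -18905
(-23526 - 23347)*(21428 + 9529) - d = (-23526 - 23347)*(21428 + 9529) - 1*(-18905) = -46873*30957 + 18905 = -1451047461 + 18905 = -1451028556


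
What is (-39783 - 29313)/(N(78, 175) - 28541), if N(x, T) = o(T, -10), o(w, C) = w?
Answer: 34548/14183 ≈ 2.4359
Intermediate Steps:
N(x, T) = T
(-39783 - 29313)/(N(78, 175) - 28541) = (-39783 - 29313)/(175 - 28541) = -69096/(-28366) = -69096*(-1/28366) = 34548/14183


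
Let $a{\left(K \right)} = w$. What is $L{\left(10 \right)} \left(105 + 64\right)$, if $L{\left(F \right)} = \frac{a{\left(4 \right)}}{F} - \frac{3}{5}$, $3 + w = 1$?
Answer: $- \frac{676}{5} \approx -135.2$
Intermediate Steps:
$w = -2$ ($w = -3 + 1 = -2$)
$a{\left(K \right)} = -2$
$L{\left(F \right)} = - \frac{3}{5} - \frac{2}{F}$ ($L{\left(F \right)} = - \frac{2}{F} - \frac{3}{5} = - \frac{3}{5} - \frac{2}{F}$)
$L{\left(10 \right)} \left(105 + 64\right) = \left(- \frac{3}{5} - \frac{2}{10}\right) \left(105 + 64\right) = \left(- \frac{3}{5} - \frac{1}{5}\right) 169 = \left(- \frac{4}{5}\right) 169 = - \frac{676}{5}$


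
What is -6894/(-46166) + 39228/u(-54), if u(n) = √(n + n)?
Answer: 3447/23083 - 6538*I*√3/3 ≈ 0.14933 - 3774.7*I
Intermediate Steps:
u(n) = √2*√n (u(n) = √(2*n) = √2*√n)
-6894/(-46166) + 39228/u(-54) = -6894/(-46166) + 39228/((√2*√(-54))) = -6894*(-1/46166) + 39228/((√2*(3*I*√6))) = 3447/23083 + 39228/((6*I*√3)) = 3447/23083 + 39228*(-I*√3/18) = 3447/23083 - 6538*I*√3/3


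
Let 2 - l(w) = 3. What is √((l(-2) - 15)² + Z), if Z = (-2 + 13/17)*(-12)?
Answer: 2*√19567/17 ≈ 16.457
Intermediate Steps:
l(w) = -1 (l(w) = 2 - 1*3 = 2 - 3 = -1)
Z = 252/17 (Z = (-2 + 13*(1/17))*(-12) = (-2 + 13/17)*(-12) = -21/17*(-12) = 252/17 ≈ 14.824)
√((l(-2) - 15)² + Z) = √((-1 - 15)² + 252/17) = √((-16)² + 252/17) = √(256 + 252/17) = √(4604/17) = 2*√19567/17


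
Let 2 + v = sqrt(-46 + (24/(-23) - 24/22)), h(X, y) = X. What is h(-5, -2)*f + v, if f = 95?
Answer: -477 + I*sqrt(3081034)/253 ≈ -477.0 + 6.9379*I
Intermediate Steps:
v = -2 + I*sqrt(3081034)/253 (v = -2 + sqrt(-46 + (24/(-23) - 24/22)) = -2 + sqrt(-46 + (24*(-1/23) - 24*1/22)) = -2 + sqrt(-46 + (-24/23 - 12/11)) = -2 + sqrt(-46 - 540/253) = -2 + sqrt(-12178/253) = -2 + I*sqrt(3081034)/253 ≈ -2.0 + 6.9379*I)
h(-5, -2)*f + v = -5*95 + (-2 + I*sqrt(3081034)/253) = -475 + (-2 + I*sqrt(3081034)/253) = -477 + I*sqrt(3081034)/253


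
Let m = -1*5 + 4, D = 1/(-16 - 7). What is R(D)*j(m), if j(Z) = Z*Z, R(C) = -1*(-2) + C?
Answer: 45/23 ≈ 1.9565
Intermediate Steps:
D = -1/23 (D = 1/(-23) = -1/23 ≈ -0.043478)
R(C) = 2 + C
m = -1 (m = -5 + 4 = -1)
j(Z) = Z²
R(D)*j(m) = (2 - 1/23)*(-1)² = (45/23)*1 = 45/23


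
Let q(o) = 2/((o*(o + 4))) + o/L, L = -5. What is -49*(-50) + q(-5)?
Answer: 12257/5 ≈ 2451.4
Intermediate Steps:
q(o) = -o/5 + 2/(o*(4 + o)) (q(o) = 2/((o*(o + 4))) + o/(-5) = 2/((o*(4 + o))) + o*(-⅕) = 2*(1/(o*(4 + o))) - o/5 = 2/(o*(4 + o)) - o/5 = -o/5 + 2/(o*(4 + o)))
-49*(-50) + q(-5) = -49*(-50) + (⅕)*(10 - 1*(-5)³ - 4*(-5)²)/(-5*(4 - 5)) = 2450 + (⅕)*(-⅕)*(10 - 1*(-125) - 4*25)/(-1) = 2450 + (⅕)*(-⅕)*(-1)*(10 + 125 - 100) = 2450 + (⅕)*(-⅕)*(-1)*35 = 2450 + 7/5 = 12257/5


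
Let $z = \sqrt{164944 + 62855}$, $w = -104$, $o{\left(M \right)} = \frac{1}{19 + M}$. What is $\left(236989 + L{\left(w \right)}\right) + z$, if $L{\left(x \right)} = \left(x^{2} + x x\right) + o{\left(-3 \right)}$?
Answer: $\frac{4137937}{16} + 3 \sqrt{25311} \approx 2.591 \cdot 10^{5}$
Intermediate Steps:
$z = 3 \sqrt{25311}$ ($z = \sqrt{227799} = 3 \sqrt{25311} \approx 477.28$)
$L{\left(x \right)} = \frac{1}{16} + 2 x^{2}$ ($L{\left(x \right)} = \left(x^{2} + x x\right) + \frac{1}{19 - 3} = \left(x^{2} + x^{2}\right) + \frac{1}{16} = 2 x^{2} + \frac{1}{16} = \frac{1}{16} + 2 x^{2}$)
$\left(236989 + L{\left(w \right)}\right) + z = \left(236989 + \left(\frac{1}{16} + 2 \left(-104\right)^{2}\right)\right) + 3 \sqrt{25311} = \left(236989 + \left(\frac{1}{16} + 2 \cdot 10816\right)\right) + 3 \sqrt{25311} = \left(236989 + \left(\frac{1}{16} + 21632\right)\right) + 3 \sqrt{25311} = \left(236989 + \frac{346113}{16}\right) + 3 \sqrt{25311} = \frac{4137937}{16} + 3 \sqrt{25311}$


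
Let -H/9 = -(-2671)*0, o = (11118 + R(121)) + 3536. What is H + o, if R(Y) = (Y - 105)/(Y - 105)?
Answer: 14655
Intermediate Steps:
R(Y) = 1 (R(Y) = (-105 + Y)/(-105 + Y) = 1)
o = 14655 (o = (11118 + 1) + 3536 = 11119 + 3536 = 14655)
H = 0 (H = -(-24039)*(-1*0) = -(-24039)*0 = -9*0 = 0)
H + o = 0 + 14655 = 14655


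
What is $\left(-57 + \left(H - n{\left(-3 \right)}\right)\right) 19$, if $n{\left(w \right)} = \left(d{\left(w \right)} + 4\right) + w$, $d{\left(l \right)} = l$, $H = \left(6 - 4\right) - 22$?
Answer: $-1425$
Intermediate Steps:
$H = -20$ ($H = 2 - 22 = -20$)
$n{\left(w \right)} = 4 + 2 w$ ($n{\left(w \right)} = \left(w + 4\right) + w = \left(4 + w\right) + w = 4 + 2 w$)
$\left(-57 + \left(H - n{\left(-3 \right)}\right)\right) 19 = \left(-57 - \left(24 - 6\right)\right) 19 = \left(-57 - 18\right) 19 = \left(-75\right) 19 = -1425$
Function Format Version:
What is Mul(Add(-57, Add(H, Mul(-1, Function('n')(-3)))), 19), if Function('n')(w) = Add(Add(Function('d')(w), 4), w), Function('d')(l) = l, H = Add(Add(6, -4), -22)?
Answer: -1425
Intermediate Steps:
H = -20 (H = Add(2, -22) = -20)
Function('n')(w) = Add(4, Mul(2, w)) (Function('n')(w) = Add(Add(w, 4), w) = Add(Add(4, w), w) = Add(4, Mul(2, w)))
Mul(Add(-57, Add(H, Mul(-1, Function('n')(-3)))), 19) = Mul(Add(-57, Add(-20, Mul(-1, Add(4, Mul(2, -3))))), 19) = Mul(Add(-57, Add(-20, Mul(-1, Add(4, -6)))), 19) = Mul(Add(-57, Add(-20, Mul(-1, -2))), 19) = Mul(Add(-57, Add(-20, 2)), 19) = Mul(Add(-57, -18), 19) = Mul(-75, 19) = -1425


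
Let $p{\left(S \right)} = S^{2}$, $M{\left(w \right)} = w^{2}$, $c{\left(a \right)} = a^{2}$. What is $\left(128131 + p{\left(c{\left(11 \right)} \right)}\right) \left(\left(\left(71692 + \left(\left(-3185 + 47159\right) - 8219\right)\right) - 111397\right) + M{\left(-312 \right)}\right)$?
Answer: $13334048168$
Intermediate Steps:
$\left(128131 + p{\left(c{\left(11 \right)} \right)}\right) \left(\left(\left(71692 + \left(\left(-3185 + 47159\right) - 8219\right)\right) - 111397\right) + M{\left(-312 \right)}\right) = \left(128131 + \left(11^{2}\right)^{2}\right) \left(\left(\left(71692 + \left(\left(-3185 + 47159\right) - 8219\right)\right) - 111397\right) + \left(-312\right)^{2}\right) = \left(128131 + 121^{2}\right) \left(\left(\left(71692 + \left(43974 - 8219\right)\right) - 111397\right) + 97344\right) = \left(128131 + 14641\right) \left(\left(\left(71692 + 35755\right) - 111397\right) + 97344\right) = 142772 \left(\left(107447 - 111397\right) + 97344\right) = 142772 \left(-3950 + 97344\right) = 142772 \cdot 93394 = 13334048168$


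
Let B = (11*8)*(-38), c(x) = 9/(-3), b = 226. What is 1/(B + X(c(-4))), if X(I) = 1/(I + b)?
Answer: -223/745711 ≈ -0.00029904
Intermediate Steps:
c(x) = -3 (c(x) = 9*(-⅓) = -3)
X(I) = 1/(226 + I) (X(I) = 1/(I + 226) = 1/(226 + I))
B = -3344 (B = 88*(-38) = -3344)
1/(B + X(c(-4))) = 1/(-3344 + 1/(226 - 3)) = 1/(-3344 + 1/223) = 1/(-745711/223) = -223/745711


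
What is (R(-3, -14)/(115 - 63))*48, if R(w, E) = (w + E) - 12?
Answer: -348/13 ≈ -26.769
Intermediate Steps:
R(w, E) = -12 + E + w (R(w, E) = (E + w) - 12 = -12 + E + w)
(R(-3, -14)/(115 - 63))*48 = ((-12 - 14 - 3)/(115 - 63))*48 = -29/52*48 = -348/13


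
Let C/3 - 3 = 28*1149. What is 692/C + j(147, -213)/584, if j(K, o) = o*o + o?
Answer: 1089771757/14092650 ≈ 77.329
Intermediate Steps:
j(K, o) = o + o² (j(K, o) = o² + o = o + o²)
C = 96525 (C = 9 + 3*(28*1149) = 9 + 3*32172 = 9 + 96516 = 96525)
692/C + j(147, -213)/584 = 692/96525 - 213*(1 - 213)/584 = 692*(1/96525) - 213*(-212)*(1/584) = 692/96525 + 45156*(1/584) = 692/96525 + 11289/146 = 1089771757/14092650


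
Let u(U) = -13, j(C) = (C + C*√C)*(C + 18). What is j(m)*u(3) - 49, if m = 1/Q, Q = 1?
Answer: -543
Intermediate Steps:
m = 1 (m = 1/1 = 1)
j(C) = (18 + C)*(C + C^(3/2)) (j(C) = (C + C^(3/2))*(18 + C) = (18 + C)*(C + C^(3/2)))
j(m)*u(3) - 49 = (1² + 1^(5/2) + 18*1 + 18*1^(3/2))*(-13) - 49 = (1 + 1 + 18 + 18*1)*(-13) - 49 = (1 + 1 + 18 + 18)*(-13) - 49 = 38*(-13) - 49 = -494 - 49 = -543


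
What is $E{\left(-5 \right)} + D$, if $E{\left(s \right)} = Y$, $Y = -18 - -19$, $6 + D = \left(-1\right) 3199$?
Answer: $-3204$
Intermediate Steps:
$D = -3205$ ($D = -6 - 3199 = -3205$)
$Y = 1$ ($Y = -18 + 19 = 1$)
$E{\left(s \right)} = 1$
$E{\left(-5 \right)} + D = 1 - 3205 = -3204$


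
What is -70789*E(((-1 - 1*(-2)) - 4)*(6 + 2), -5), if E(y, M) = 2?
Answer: -141578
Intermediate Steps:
-70789*E(((-1 - 1*(-2)) - 4)*(6 + 2), -5) = -70789*2 = -141578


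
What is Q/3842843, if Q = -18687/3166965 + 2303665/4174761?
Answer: 801956963102/5645273842729260855 ≈ 1.4206e-7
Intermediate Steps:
Q = 801956963102/1469035774485 (Q = -18687*1/3166965 + 2303665*(1/4174761) = -6229/1055655 + 2303665/4174761 = 801956963102/1469035774485 ≈ 0.54591)
Q/3842843 = (801956963102/1469035774485)/3842843 = (801956963102/1469035774485)*(1/3842843) = 801956963102/5645273842729260855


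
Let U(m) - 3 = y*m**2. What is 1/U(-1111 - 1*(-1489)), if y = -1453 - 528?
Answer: -1/283053201 ≈ -3.5329e-9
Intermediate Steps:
y = -1981
U(m) = 3 - 1981*m**2
1/U(-1111 - 1*(-1489)) = 1/(3 - 1981*(-1111 - 1*(-1489))**2) = 1/(3 - 1981*(-1111 + 1489)**2) = 1/(3 - 1981*378**2) = 1/(3 - 1981*142884) = 1/(3 - 283053204) = 1/(-283053201) = -1/283053201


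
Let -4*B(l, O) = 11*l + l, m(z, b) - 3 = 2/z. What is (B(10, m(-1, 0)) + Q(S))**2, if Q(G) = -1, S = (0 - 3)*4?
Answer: 961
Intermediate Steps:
m(z, b) = 3 + 2/z
B(l, O) = -3*l (B(l, O) = -(11*l + l)/4 = -3*l)
S = -12 (S = -3*4 = -12)
(B(10, m(-1, 0)) + Q(S))**2 = (-3*10 - 1)**2 = (-30 - 1)**2 = (-31)**2 = 961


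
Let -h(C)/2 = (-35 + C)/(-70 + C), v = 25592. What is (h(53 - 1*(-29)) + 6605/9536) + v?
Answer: 731931655/28608 ≈ 25585.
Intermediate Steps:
h(C) = -2*(-35 + C)/(-70 + C)
(h(53 - 1*(-29)) + 6605/9536) + v = (2*(35 - (53 - 1*(-29)))/(-70 + (53 - 1*(-29))) + 6605/9536) + 25592 = (2*(35 - (53 + 29))/(-70 + (53 + 29)) + 6605*(1/9536)) + 25592 = (2*(35 - 1*82)/(-70 + 82) + 6605/9536) + 25592 = (2*(35 - 82)/12 + 6605/9536) + 25592 = (2*(1/12)*(-47) + 6605/9536) + 25592 = (-47/6 + 6605/9536) + 25592 = -204281/28608 + 25592 = 731931655/28608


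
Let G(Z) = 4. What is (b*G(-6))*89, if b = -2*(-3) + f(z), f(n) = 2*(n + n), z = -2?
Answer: -712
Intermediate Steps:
f(n) = 4*n (f(n) = 2*(2*n) = 4*n)
b = -2 (b = -2*(-3) + 4*(-2) = 6 - 8 = -2)
(b*G(-6))*89 = -2*4*89 = -8*89 = -712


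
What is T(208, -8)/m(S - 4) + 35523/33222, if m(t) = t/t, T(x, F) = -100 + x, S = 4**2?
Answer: 1207833/11074 ≈ 109.07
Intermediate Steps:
S = 16
m(t) = 1
T(208, -8)/m(S - 4) + 35523/33222 = (-100 + 208)/1 + 35523/33222 = 108*1 + 35523*(1/33222) = 108 + 11841/11074 = 1207833/11074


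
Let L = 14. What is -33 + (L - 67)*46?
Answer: -2471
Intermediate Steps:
-33 + (L - 67)*46 = -33 + (14 - 67)*46 = -33 - 53*46 = -33 - 2438 = -2471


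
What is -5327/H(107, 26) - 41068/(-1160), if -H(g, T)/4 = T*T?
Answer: 14653399/392080 ≈ 37.373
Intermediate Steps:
H(g, T) = -4*T² (H(g, T) = -4*T*T = -4*T²)
-5327/H(107, 26) - 41068/(-1160) = -5327/((-4*26²)) - 41068/(-1160) = -5327/((-4*676)) - 41068*(-1/1160) = -5327/(-2704) + 10267/290 = -5327*(-1/2704) + 10267/290 = 5327/2704 + 10267/290 = 14653399/392080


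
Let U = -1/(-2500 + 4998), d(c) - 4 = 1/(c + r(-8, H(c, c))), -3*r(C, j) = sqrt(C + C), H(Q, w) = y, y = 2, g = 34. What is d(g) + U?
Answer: 13108826/3253645 + 3*I/2605 ≈ 4.029 + 0.0011516*I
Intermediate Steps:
H(Q, w) = 2
r(C, j) = -sqrt(2)*sqrt(C)/3 (r(C, j) = -sqrt(C + C)/3 = -sqrt(2)*sqrt(C)/3)
d(c) = 4 + 1/(c - 4*I/3) (d(c) = 4 + 1/(c - sqrt(2)*sqrt(-8)/3) = 4 + 1/(c - sqrt(2)*2*I*sqrt(2)/3) = 4 + 1/(c - 4*I/3))
U = -1/2498 ≈ -0.00040032
d(g) + U = (3 - 16*I + 12*34)/(-4*I + 3*34) - 1/2498 = (3 - 16*I + 408)/(-4*I + 102) - 1/2498 = (411 - 16*I)/(102 - 4*I) - 1/2498 = ((102 + 4*I)/10420)*(411 - 16*I) - 1/2498 = (102 + 4*I)*(411 - 16*I)/10420 - 1/2498 = -1/2498 + (102 + 4*I)*(411 - 16*I)/10420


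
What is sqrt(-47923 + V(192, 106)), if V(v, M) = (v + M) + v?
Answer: I*sqrt(47433) ≈ 217.79*I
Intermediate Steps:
V(v, M) = M + 2*v (V(v, M) = (M + v) + v = M + 2*v)
sqrt(-47923 + V(192, 106)) = sqrt(-47923 + (106 + 2*192)) = sqrt(-47923 + (106 + 384)) = sqrt(-47923 + 490) = sqrt(-47433) = I*sqrt(47433)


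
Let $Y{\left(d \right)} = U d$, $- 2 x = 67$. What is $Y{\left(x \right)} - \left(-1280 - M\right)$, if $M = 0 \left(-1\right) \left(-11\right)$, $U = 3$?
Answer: $\frac{2359}{2} \approx 1179.5$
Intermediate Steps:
$x = - \frac{67}{2}$ ($x = \left(- \frac{1}{2}\right) 67 = - \frac{67}{2} \approx -33.5$)
$Y{\left(d \right)} = 3 d$
$M = 0$ ($M = 0 \left(-11\right) = 0$)
$Y{\left(x \right)} - \left(-1280 - M\right) = 3 \left(- \frac{67}{2}\right) - \left(-1280 - 0\right) = - \frac{201}{2} - \left(-1280 + 0\right) = - \frac{201}{2} - -1280 = - \frac{201}{2} + 1280 = \frac{2359}{2}$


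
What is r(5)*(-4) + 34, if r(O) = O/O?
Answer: 30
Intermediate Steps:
r(O) = 1
r(5)*(-4) + 34 = 1*(-4) + 34 = -4 + 34 = 30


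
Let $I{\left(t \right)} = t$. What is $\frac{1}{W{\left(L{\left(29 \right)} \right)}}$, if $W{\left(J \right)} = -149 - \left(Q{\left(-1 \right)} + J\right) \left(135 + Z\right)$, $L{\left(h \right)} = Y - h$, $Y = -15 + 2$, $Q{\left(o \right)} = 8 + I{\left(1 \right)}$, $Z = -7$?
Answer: $\frac{1}{4075} \approx 0.0002454$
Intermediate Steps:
$Q{\left(o \right)} = 9$ ($Q{\left(o \right)} = 8 + 1 = 9$)
$Y = -13$
$L{\left(h \right)} = -13 - h$
$W{\left(J \right)} = -1301 - 128 J$ ($W{\left(J \right)} = -149 - \left(9 + J\right) \left(135 - 7\right) = -149 - \left(9 + J\right) 128 = -149 - \left(1152 + 128 J\right) = -1301 - 128 J$)
$\frac{1}{W{\left(L{\left(29 \right)} \right)}} = \frac{1}{-1301 - 128 \left(-13 - 29\right)} = \frac{1}{-1301 - -5376} = \frac{1}{-1301 + 5376} = \frac{1}{4075}$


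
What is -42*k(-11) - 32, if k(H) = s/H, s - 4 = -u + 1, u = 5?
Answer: -32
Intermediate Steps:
s = 0 (s = 4 + (-1*5 + 1) = 4 + (-5 + 1) = 4 - 4 = 0)
k(H) = 0 (k(H) = 0/H = 0)
-42*k(-11) - 32 = -42*0 - 32 = 0 - 32 = -32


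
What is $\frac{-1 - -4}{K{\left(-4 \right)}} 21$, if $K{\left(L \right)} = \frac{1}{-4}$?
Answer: $-252$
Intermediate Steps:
$K{\left(L \right)} = - \frac{1}{4}$
$\frac{-1 - -4}{K{\left(-4 \right)}} 21 = \frac{-1 - -4}{- \frac{1}{4}} \cdot 21 = \left(-1 + 4\right) \left(-4\right) 21 = 3 \left(-4\right) 21 = \left(-12\right) 21 = -252$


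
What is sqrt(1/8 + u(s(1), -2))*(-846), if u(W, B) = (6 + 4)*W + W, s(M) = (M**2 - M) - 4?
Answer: -1269*I*sqrt(78)/2 ≈ -5603.8*I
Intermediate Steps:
s(M) = -4 + M**2 - M
u(W, B) = 11*W (u(W, B) = 10*W + W = 11*W)
sqrt(1/8 + u(s(1), -2))*(-846) = sqrt(1/8 + 11*(-4 + 1**2 - 1*1))*(-846) = sqrt(1/8 + 11*(-4 + 1 - 1))*(-846) = sqrt(1/8 + 11*(-4))*(-846) = sqrt(1/8 - 44)*(-846) = sqrt(-351/8)*(-846) = (3*I*sqrt(78)/4)*(-846) = -1269*I*sqrt(78)/2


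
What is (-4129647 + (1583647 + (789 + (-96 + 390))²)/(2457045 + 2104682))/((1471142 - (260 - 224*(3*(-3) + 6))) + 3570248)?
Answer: -18838319463833/22993193350966 ≈ -0.81930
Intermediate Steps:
(-4129647 + (1583647 + (789 + (-96 + 390))²)/(2457045 + 2104682))/((1471142 - (260 - 224*(3*(-3) + 6))) + 3570248) = (-4129647 + (1583647 + (789 + 294)²)/4561727)/((1471142 - (260 - 224*(-9 + 6))) + 3570248) = (-4129647 + (1583647 + 1083²)*(1/4561727))/((1471142 - (260 - 224*(-3))) + 3570248) = (-4129647 + (1583647 + 1172889)*(1/4561727))/((1471142 - (260 + 672)) + 3570248) = (-4129647 + 2756536*(1/4561727))/((1471142 - 1*932) + 3570248) = (-4129647 + 2756536/4561727)/((1471142 - 932) + 3570248) = -18838319463833/(4561727*(1470210 + 3570248)) = -18838319463833/4561727/5040458 = -18838319463833/4561727*1/5040458 = -18838319463833/22993193350966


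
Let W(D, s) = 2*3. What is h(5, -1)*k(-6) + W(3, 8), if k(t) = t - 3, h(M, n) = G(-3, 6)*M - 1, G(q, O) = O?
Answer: -255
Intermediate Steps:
W(D, s) = 6
h(M, n) = -1 + 6*M (h(M, n) = 6*M - 1 = -1 + 6*M)
k(t) = -3 + t
h(5, -1)*k(-6) + W(3, 8) = (-1 + 6*5)*(-3 - 6) + 6 = (-1 + 30)*(-9) + 6 = 29*(-9) + 6 = -261 + 6 = -255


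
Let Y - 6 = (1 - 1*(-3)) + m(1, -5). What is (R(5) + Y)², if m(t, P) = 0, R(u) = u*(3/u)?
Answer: 169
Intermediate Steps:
R(u) = 3
Y = 10 (Y = 6 + ((1 - 1*(-3)) + 0) = 6 + ((1 + 3) + 0) = 6 + (4 + 0) = 6 + 4 = 10)
(R(5) + Y)² = (3 + 10)² = 13² = 169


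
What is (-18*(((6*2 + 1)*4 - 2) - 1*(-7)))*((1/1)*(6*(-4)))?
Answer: 24624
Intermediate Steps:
(-18*(((6*2 + 1)*4 - 2) - 1*(-7)))*((1/1)*(6*(-4))) = (-18*(((12 + 1)*4 - 2) + 7))*((1*1)*(-24)) = (-18*((13*4 - 2) + 7))*(1*(-24)) = -18*((52 - 2) + 7)*(-24) = -18*(50 + 7)*(-24) = -18*57*(-24) = -1026*(-24) = 24624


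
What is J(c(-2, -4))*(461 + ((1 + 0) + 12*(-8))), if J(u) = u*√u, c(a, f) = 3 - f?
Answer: 2562*√7 ≈ 6778.4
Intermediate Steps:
J(u) = u^(3/2)
J(c(-2, -4))*(461 + ((1 + 0) + 12*(-8))) = (3 - 1*(-4))^(3/2)*(461 + ((1 + 0) + 12*(-8))) = (3 + 4)^(3/2)*(461 + (1 - 96)) = 7^(3/2)*(461 - 95) = (7*√7)*366 = 2562*√7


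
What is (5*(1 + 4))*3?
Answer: 75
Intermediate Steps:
(5*(1 + 4))*3 = (5*5)*3 = 25*3 = 75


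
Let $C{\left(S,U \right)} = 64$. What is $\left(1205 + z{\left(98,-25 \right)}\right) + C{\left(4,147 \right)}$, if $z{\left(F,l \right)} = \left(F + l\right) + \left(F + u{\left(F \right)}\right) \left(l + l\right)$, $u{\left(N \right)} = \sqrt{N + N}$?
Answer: $-4258$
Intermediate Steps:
$u{\left(N \right)} = \sqrt{2} \sqrt{N}$ ($u{\left(N \right)} = \sqrt{2 N} = \sqrt{2} \sqrt{N}$)
$z{\left(F,l \right)} = F + l + 2 l \left(F + \sqrt{2} \sqrt{F}\right)$ ($z{\left(F,l \right)} = \left(F + l\right) + \left(F + \sqrt{2} \sqrt{F}\right) \left(l + l\right) = \left(F + l\right) + \left(F + \sqrt{2} \sqrt{F}\right) 2 l = \left(F + l\right) + 2 l \left(F + \sqrt{2} \sqrt{F}\right) = F + l + 2 l \left(F + \sqrt{2} \sqrt{F}\right)$)
$\left(1205 + z{\left(98,-25 \right)}\right) + C{\left(4,147 \right)} = \left(1205 + \left(98 - 25 + 2 \cdot 98 \left(-25\right) + 2 \left(-25\right) \sqrt{2} \sqrt{98}\right)\right) + 64 = \left(1205 + \left(98 - 25 - 4900 + 2 \left(-25\right) \sqrt{2} \cdot 7 \sqrt{2}\right)\right) + 64 = \left(1205 - 5527\right) + 64 = -4322 + 64 = -4258$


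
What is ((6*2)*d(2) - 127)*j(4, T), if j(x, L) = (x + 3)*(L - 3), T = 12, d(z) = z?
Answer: -6489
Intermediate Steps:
j(x, L) = (-3 + L)*(3 + x) (j(x, L) = (3 + x)*(-3 + L) = (-3 + L)*(3 + x))
((6*2)*d(2) - 127)*j(4, T) = ((6*2)*2 - 127)*(-9 - 3*4 + 3*12 + 12*4) = (12*2 - 127)*(-9 - 12 + 36 + 48) = (24 - 127)*63 = -103*63 = -6489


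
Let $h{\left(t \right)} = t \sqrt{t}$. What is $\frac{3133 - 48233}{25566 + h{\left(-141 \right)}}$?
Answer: $- \frac{384342200}{218807859} - \frac{2119700 i \sqrt{141}}{218807859} \approx -1.7565 - 0.11503 i$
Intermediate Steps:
$h{\left(t \right)} = t^{\frac{3}{2}}$
$\frac{3133 - 48233}{25566 + h{\left(-141 \right)}} = \frac{3133 - 48233}{25566 + \left(-141\right)^{\frac{3}{2}}} = - \frac{45100}{25566 - 141 i \sqrt{141}}$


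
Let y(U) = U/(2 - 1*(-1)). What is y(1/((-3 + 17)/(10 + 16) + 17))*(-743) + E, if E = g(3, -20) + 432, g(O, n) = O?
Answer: 287881/684 ≈ 420.88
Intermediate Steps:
y(U) = U/3 (y(U) = U/(2 + 1) = U/3)
E = 435 (E = 3 + 432 = 435)
y(1/((-3 + 17)/(10 + 16) + 17))*(-743) + E = (1/(3*((-3 + 17)/(10 + 16) + 17)))*(-743) + 435 = (1/(3*(14/26 + 17)))*(-743) + 435 = (1/(3*(14*(1/26) + 17)))*(-743) + 435 = (1/(3*(7/13 + 17)))*(-743) + 435 = (1/(3*(228/13)))*(-743) + 435 = ((1/3)*(13/228))*(-743) + 435 = (13/684)*(-743) + 435 = -9659/684 + 435 = 287881/684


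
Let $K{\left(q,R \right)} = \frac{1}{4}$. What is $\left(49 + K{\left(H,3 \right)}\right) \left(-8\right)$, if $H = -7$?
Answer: $-394$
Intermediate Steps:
$K{\left(q,R \right)} = \frac{1}{4}$
$\left(49 + K{\left(H,3 \right)}\right) \left(-8\right) = \left(49 + \frac{1}{4}\right) \left(-8\right) = \frac{197}{4} \left(-8\right) = -394$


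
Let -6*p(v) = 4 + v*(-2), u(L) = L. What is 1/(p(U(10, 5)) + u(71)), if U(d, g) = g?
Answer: 1/72 ≈ 0.013889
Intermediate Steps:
p(v) = -⅔ + v/3 (p(v) = -(4 + v*(-2))/6 = -(4 - 2*v)/6 = -⅔ + v/3)
1/(p(U(10, 5)) + u(71)) = 1/((-⅔ + (⅓)*5) + 71) = 1/((-⅔ + 5/3) + 71) = 1/(1 + 71) = 1/72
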